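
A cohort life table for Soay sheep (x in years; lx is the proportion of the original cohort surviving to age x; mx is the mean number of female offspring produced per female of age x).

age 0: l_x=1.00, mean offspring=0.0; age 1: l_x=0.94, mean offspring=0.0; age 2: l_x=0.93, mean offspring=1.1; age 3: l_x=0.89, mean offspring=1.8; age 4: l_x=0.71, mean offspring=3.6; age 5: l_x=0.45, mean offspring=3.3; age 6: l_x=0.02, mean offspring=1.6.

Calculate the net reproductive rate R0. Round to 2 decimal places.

lx·mx by age: 0, 0, 1.023, 1.602, 2.556, 1.485, 0.032
R0 = Σ lx·mx = 6.698 → 6.70

6.70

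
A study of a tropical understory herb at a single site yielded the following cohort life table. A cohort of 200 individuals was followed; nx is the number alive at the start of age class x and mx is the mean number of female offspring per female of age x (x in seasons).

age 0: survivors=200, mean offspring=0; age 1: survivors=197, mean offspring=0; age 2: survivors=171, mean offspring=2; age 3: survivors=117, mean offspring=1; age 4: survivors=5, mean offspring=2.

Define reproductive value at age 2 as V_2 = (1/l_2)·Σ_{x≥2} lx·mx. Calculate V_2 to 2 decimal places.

2.74

lx = nx/n0 = nx/200: 1, 0.985, 0.855, 0.585, 0.025
lx·mx for x ≥ 2: 1.71, 0.585, 0.05 → sum = 2.345
V_2 = 2.345 / l_2 = 2.345 / 0.855 = 2.74269… → 2.74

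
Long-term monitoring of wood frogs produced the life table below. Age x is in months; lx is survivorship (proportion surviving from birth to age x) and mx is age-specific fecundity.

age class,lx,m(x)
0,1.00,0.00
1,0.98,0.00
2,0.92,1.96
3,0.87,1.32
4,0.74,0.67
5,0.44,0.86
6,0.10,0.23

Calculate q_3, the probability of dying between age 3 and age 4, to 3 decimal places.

0.149

q_3 = (l_3 − l_4) / l_3 = (0.87 − 0.74) / 0.87
     = 0.13 / 0.87 = 0.149425… → 0.149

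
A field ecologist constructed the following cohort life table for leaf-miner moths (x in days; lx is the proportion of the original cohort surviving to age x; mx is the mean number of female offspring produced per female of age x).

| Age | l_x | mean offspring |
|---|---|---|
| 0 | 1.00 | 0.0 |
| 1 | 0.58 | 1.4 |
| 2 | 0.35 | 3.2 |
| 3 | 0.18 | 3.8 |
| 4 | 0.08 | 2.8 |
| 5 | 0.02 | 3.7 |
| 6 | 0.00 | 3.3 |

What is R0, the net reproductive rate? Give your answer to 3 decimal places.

lx·mx by age: 0, 0.812, 1.12, 0.684, 0.224, 0.074, 0
R0 = Σ lx·mx = 2.914 → 2.914

2.914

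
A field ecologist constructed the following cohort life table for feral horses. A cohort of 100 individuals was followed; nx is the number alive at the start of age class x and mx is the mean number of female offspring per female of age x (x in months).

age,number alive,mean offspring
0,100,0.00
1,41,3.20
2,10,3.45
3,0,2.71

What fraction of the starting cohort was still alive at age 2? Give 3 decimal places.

0.100

l_2 = n_2/n_0 = 10/100 = 0.1 → 0.100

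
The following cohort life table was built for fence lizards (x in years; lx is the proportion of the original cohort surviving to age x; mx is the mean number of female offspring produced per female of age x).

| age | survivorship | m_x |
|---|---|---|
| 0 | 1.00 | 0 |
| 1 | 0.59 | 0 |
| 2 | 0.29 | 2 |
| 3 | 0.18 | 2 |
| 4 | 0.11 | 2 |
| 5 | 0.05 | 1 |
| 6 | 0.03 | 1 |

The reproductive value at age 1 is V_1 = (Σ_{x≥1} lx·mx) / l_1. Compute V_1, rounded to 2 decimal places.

2.10

lx·mx for x ≥ 1: 0, 0.58, 0.36, 0.22, 0.05, 0.03 → sum = 1.24
V_1 = 1.24 / l_1 = 1.24 / 0.59 = 2.101695… → 2.10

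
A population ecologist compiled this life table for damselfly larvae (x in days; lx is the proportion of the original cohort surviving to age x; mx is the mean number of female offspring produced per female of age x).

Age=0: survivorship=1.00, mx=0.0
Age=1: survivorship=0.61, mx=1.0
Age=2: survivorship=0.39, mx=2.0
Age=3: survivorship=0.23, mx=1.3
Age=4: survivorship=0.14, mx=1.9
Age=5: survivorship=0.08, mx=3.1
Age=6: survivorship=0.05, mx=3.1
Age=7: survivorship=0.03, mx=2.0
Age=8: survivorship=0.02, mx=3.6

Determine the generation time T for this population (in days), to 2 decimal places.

lx·mx: 0, 0.61, 0.78, 0.299, 0.266, 0.248, 0.155, 0.06, 0.072 → R0 = 2.49
x·lx·mx: 0, 0.61, 1.56, 0.897, 1.064, 1.24, 0.93, 0.42, 0.576 → Σ = 7.297
T = 7.297 / 2.49 = 2.930522… → 2.93

2.93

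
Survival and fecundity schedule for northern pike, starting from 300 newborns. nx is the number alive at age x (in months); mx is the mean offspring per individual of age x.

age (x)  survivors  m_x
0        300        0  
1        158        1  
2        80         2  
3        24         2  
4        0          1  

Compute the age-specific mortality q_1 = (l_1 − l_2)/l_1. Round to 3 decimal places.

lx = nx/n0 = nx/300: 1, 0.52667…, 0.26667…, 0.08, 0
q_1 = (l_1 − l_2) / l_1 = (0.526667… − 0.266667…) / 0.526667…
     = 0.26… / 0.526667… = 0.493671… → 0.494

0.494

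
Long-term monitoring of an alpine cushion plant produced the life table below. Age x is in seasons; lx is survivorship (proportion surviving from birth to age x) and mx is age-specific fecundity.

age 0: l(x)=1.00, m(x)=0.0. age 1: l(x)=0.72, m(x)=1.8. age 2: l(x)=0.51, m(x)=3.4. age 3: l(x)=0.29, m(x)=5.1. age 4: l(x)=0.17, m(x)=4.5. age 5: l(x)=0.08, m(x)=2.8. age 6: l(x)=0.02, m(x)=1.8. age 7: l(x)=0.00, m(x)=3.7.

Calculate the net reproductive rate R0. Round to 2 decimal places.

lx·mx by age: 0, 1.296, 1.734, 1.479, 0.765, 0.224, 0.036, 0
R0 = Σ lx·mx = 5.534 → 5.53

5.53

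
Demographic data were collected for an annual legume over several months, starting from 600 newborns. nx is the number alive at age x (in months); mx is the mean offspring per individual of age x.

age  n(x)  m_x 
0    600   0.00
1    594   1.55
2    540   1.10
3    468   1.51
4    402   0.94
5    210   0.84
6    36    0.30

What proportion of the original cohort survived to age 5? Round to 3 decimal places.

0.350

l_5 = n_5/n_0 = 210/600 = 0.35 → 0.350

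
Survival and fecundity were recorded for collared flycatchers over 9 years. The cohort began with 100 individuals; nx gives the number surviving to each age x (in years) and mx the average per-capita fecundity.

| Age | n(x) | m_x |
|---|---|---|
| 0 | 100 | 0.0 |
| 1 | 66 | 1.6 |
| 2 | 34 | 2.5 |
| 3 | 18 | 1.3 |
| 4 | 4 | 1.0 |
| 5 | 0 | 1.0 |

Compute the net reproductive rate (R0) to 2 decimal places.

2.18

lx = nx/n0 = nx/100: 1, 0.66, 0.34, 0.18, 0.04, 0
lx·mx by age: 0, 1.056, 0.85, 0.234, 0.04, 0
R0 = Σ lx·mx = 2.18 → 2.18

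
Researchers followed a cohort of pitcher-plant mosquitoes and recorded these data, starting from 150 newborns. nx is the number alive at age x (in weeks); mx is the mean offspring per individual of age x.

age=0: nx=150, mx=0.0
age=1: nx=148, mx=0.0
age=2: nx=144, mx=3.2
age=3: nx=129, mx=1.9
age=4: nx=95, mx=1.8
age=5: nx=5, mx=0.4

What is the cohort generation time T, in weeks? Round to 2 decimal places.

lx = nx/n0 = nx/150: 1, 0.98667…, 0.96, 0.86, 0.63333…, 0.03333…
lx·mx: 0, 0, 3.072, 1.634, 1.14…, 0.013333… → R0 = 5.859333…
x·lx·mx: 0, 0, 6.144, 4.902, 4.56…, 0.066667… → Σ = 15.672667…
T = 15.672667… / 5.859333… = 2.674821… → 2.67

2.67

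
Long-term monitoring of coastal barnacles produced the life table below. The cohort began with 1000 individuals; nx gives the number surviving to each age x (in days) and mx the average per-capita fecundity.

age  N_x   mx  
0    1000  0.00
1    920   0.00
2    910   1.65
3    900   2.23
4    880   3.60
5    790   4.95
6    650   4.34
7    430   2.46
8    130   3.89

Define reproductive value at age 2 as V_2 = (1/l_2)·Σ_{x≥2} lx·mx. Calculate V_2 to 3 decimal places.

16.452

lx = nx/n0 = nx/1000: 1, 0.92, 0.91, 0.9, 0.88, 0.79, 0.65, 0.43, 0.13
lx·mx for x ≥ 2: 1.5015, 2.007, 3.168, 3.9105, 2.821, 1.0578, 0.5057 → sum = 14.9715
V_2 = 14.9715 / l_2 = 14.9715 / 0.91 = 16.452198… → 16.452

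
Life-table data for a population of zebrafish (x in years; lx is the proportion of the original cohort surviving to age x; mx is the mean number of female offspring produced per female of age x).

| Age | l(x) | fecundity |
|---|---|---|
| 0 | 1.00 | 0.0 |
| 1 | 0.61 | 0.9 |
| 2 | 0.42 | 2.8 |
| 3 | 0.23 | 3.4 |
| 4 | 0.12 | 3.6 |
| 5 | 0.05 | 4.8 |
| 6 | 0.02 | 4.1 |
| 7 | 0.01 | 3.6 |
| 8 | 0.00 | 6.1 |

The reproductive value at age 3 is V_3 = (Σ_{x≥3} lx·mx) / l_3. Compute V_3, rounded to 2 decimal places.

6.83

lx·mx for x ≥ 3: 0.782, 0.432, 0.24, 0.082, 0.036, 0 → sum = 1.572
V_3 = 1.572 / l_3 = 1.572 / 0.23 = 6.834783… → 6.83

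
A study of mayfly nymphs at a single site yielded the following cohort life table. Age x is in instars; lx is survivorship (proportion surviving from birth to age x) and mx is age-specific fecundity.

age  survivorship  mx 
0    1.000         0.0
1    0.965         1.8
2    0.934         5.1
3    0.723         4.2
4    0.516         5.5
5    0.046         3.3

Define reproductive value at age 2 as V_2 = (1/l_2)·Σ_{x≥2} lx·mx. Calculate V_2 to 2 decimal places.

11.55

lx·mx for x ≥ 2: 4.7634, 3.0366, 2.838, 0.1518 → sum = 10.7898
V_2 = 10.7898 / l_2 = 10.7898 / 0.934 = 11.552248… → 11.55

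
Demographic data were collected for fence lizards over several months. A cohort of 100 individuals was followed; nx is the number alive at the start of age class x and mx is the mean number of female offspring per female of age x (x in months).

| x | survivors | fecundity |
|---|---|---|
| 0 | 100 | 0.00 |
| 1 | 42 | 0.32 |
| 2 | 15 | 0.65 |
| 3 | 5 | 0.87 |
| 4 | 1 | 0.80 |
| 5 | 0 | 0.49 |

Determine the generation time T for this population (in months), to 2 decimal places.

1.74

lx = nx/n0 = nx/100: 1, 0.42, 0.15, 0.05, 0.01, 0
lx·mx: 0, 0.1344, 0.0975, 0.0435, 0.008, 0 → R0 = 0.2834
x·lx·mx: 0, 0.1344, 0.195, 0.1305, 0.032, 0 → Σ = 0.4919
T = 0.4919 / 0.2834 = 1.735709… → 1.74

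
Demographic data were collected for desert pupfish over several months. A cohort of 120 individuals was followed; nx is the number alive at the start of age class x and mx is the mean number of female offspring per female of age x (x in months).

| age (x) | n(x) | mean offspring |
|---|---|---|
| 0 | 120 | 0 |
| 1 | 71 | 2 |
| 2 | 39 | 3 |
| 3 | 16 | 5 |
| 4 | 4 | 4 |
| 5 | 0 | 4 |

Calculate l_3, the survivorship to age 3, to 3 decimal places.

l_3 = n_3/n_0 = 16/120 = 0.133333… → 0.133

0.133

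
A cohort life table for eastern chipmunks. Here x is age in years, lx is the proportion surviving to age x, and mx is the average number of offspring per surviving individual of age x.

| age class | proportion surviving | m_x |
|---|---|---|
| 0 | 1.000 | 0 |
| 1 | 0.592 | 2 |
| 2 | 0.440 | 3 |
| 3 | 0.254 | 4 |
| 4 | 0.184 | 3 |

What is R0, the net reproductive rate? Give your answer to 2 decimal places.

4.07

lx·mx by age: 0, 1.184, 1.32, 1.016, 0.552
R0 = Σ lx·mx = 4.072 → 4.07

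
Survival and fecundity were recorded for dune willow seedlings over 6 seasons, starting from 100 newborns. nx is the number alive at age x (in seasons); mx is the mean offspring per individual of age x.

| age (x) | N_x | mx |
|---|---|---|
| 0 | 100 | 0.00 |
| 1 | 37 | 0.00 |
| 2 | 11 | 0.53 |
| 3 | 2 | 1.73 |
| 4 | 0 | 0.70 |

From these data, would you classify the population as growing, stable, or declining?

lx = nx/n0 = nx/100: 1, 0.37, 0.11, 0.02, 0
R0 = Σ lx·mx = 0 + 0 + 0.0583 + 0.0346 + 0 = 0.0929
R0 < 1, so the population is declining.

declining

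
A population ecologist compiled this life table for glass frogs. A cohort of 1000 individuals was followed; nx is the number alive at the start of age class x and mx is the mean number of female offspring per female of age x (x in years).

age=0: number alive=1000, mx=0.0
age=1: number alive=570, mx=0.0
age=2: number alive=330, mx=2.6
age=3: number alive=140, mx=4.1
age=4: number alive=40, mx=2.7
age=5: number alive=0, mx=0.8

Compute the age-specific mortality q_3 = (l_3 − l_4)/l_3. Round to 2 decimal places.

lx = nx/n0 = nx/1000: 1, 0.57, 0.33, 0.14, 0.04, 0
q_3 = (l_3 − l_4) / l_3 = (0.14 − 0.04) / 0.14
     = 0.1 / 0.14 = 0.714286… → 0.71

0.71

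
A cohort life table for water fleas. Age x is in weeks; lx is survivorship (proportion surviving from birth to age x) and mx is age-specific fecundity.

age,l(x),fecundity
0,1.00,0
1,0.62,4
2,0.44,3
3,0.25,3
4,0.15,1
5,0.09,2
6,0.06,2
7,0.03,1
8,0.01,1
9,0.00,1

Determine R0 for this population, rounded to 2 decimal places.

5.04

lx·mx by age: 0, 2.48, 1.32, 0.75, 0.15, 0.18, 0.12, 0.03, 0.01, 0
R0 = Σ lx·mx = 5.04 → 5.04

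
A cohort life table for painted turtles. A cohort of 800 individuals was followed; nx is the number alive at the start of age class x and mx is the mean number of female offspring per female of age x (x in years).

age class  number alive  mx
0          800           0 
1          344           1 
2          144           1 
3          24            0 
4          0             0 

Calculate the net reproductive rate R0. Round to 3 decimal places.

lx = nx/n0 = nx/800: 1, 0.43, 0.18, 0.03, 0
lx·mx by age: 0, 0.43, 0.18, 0, 0
R0 = Σ lx·mx = 0.61 → 0.610

0.610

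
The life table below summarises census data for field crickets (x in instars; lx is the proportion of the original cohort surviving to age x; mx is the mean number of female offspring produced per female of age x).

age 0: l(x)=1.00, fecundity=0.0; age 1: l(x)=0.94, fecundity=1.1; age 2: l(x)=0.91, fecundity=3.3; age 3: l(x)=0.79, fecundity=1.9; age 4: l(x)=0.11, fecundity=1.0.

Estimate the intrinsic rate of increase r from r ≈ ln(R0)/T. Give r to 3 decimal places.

0.816

R0 = Σ lx·mx = 0 + 1.034 + 3.003 + 1.501 + 0.11 = 5.648
Σ x·lx·mx = 11.983; T = 11.983/5.648 = 2.12164…
r ≈ ln(R0)/T = ln(5.648)/2.12164… = 0.81602… → 0.816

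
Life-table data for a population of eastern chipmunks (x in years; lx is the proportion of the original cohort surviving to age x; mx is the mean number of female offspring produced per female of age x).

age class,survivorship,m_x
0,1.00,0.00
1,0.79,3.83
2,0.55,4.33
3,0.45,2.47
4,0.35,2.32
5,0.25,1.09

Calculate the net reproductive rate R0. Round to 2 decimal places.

7.60

lx·mx by age: 0, 3.0257, 2.3815, 1.1115, 0.812, 0.2725
R0 = Σ lx·mx = 7.6032 → 7.60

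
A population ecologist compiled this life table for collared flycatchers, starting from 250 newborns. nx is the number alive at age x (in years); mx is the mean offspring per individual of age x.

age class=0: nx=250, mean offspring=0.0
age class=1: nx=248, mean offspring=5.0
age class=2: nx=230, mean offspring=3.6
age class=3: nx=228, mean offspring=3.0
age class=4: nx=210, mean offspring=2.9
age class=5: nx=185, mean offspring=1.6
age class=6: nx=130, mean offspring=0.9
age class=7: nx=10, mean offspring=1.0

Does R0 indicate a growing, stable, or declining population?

growing

lx = nx/n0 = nx/250: 1, 0.992, 0.92, 0.912, 0.84, 0.74, 0.52, 0.04
R0 = Σ lx·mx = 0 + 4.96 + 3.312 + 2.736 + 2.436 + 1.184 + 0.468 + 0.04 = 15.136
R0 > 1, so the population is growing.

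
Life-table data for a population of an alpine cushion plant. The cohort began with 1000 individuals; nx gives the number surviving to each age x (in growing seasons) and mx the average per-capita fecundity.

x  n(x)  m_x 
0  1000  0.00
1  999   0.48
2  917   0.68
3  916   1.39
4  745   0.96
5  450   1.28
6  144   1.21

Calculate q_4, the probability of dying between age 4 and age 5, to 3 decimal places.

lx = nx/n0 = nx/1000: 1, 0.999, 0.917, 0.916, 0.745, 0.45, 0.144
q_4 = (l_4 − l_5) / l_4 = (0.745 − 0.45) / 0.745
     = 0.295 / 0.745 = 0.395973… → 0.396

0.396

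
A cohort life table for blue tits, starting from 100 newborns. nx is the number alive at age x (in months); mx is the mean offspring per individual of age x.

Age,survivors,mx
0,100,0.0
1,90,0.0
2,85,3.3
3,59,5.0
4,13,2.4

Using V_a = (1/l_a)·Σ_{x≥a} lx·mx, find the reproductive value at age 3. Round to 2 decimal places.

lx = nx/n0 = nx/100: 1, 0.9, 0.85, 0.59, 0.13
lx·mx for x ≥ 3: 2.95, 0.312 → sum = 3.262
V_3 = 3.262 / l_3 = 3.262 / 0.59 = 5.528814… → 5.53

5.53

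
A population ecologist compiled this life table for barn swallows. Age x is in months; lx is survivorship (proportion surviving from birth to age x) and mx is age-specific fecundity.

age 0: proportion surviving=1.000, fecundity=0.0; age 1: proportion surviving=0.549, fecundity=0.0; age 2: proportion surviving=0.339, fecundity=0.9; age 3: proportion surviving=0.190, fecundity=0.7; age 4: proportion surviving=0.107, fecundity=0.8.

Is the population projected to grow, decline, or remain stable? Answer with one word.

R0 = Σ lx·mx = 0 + 0 + 0.3051 + 0.133 + 0.0856 = 0.5237
R0 < 1, so the population is declining.

declining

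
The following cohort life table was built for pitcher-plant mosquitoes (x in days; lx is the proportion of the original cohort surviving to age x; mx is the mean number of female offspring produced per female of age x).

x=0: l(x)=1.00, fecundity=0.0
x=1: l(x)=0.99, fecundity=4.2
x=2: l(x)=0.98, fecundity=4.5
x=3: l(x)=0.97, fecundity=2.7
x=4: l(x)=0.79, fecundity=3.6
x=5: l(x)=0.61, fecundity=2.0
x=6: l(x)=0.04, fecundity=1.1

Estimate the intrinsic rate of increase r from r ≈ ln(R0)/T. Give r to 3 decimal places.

1.081

R0 = Σ lx·mx = 0 + 4.158 + 4.41 + 2.619 + 2.844 + 1.22 + 0.044 = 15.295
Σ x·lx·mx = 38.575; T = 38.575/15.295 = 2.52207…
r ≈ ln(R0)/T = ln(15.295)/2.52207… = 1.08146… → 1.081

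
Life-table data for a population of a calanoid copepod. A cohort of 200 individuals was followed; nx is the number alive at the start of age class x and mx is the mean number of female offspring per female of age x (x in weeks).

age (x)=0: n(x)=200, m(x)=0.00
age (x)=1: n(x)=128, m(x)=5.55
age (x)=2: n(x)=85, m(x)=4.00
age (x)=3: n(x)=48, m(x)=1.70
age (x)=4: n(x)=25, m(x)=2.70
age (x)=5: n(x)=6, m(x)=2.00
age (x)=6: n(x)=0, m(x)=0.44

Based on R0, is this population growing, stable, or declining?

lx = nx/n0 = nx/200: 1, 0.64, 0.425, 0.24, 0.125, 0.03, 0
R0 = Σ lx·mx = 0 + 3.552 + 1.7 + 0.408 + 0.3375 + 0.06 + 0 = 6.0575
R0 > 1, so the population is growing.

growing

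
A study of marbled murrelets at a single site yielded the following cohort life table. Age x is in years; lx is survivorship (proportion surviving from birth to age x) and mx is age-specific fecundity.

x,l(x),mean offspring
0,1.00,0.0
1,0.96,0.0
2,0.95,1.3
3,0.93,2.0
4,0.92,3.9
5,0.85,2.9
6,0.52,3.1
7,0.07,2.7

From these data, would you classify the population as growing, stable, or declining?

growing

R0 = Σ lx·mx = 0 + 0 + 1.235 + 1.86 + 3.588 + 2.465 + 1.612 + 0.189 = 10.949
R0 > 1, so the population is growing.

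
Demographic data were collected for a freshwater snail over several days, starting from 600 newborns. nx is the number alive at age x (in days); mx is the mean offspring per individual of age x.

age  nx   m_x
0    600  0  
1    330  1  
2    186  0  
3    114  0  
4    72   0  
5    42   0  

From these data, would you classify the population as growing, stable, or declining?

declining

lx = nx/n0 = nx/600: 1, 0.55, 0.31, 0.19, 0.12, 0.07
R0 = Σ lx·mx = 0 + 0.55 + 0 + 0 + 0 + 0 = 0.55
R0 < 1, so the population is declining.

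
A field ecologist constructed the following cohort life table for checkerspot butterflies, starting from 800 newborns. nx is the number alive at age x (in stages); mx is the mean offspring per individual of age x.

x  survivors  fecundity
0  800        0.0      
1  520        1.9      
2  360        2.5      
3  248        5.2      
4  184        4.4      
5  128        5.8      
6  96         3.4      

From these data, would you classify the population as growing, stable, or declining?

growing

lx = nx/n0 = nx/800: 1, 0.65, 0.45, 0.31, 0.23, 0.16, 0.12
R0 = Σ lx·mx = 0 + 1.235 + 1.125 + 1.612 + 1.012 + 0.928 + 0.408 = 6.32
R0 > 1, so the population is growing.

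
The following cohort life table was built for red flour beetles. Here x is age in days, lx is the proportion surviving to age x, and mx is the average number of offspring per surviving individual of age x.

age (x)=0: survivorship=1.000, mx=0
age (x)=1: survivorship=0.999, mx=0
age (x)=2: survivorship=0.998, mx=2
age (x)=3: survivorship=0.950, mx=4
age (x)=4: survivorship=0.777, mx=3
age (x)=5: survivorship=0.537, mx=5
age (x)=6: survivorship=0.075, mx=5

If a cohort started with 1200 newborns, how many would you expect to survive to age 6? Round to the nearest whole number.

Expected survivors = N0 · l_6 = 1200 × 0.075 = 90 → 90

90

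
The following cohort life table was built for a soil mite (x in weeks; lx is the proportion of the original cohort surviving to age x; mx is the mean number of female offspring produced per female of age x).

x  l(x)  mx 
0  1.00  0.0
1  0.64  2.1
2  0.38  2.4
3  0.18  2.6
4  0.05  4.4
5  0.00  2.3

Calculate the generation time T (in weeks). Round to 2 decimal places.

1.85

lx·mx: 0, 1.344, 0.912, 0.468, 0.22, 0 → R0 = 2.944
x·lx·mx: 0, 1.344, 1.824, 1.404, 0.88, 0 → Σ = 5.452
T = 5.452 / 2.944 = 1.851902… → 1.85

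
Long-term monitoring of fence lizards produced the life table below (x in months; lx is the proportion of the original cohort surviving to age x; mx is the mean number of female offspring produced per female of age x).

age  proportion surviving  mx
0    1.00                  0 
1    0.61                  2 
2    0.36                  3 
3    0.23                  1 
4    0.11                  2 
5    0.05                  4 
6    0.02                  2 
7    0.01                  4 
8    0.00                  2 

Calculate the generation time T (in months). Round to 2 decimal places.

2.14

lx·mx: 0, 1.22, 1.08, 0.23, 0.22, 0.2, 0.04, 0.04, 0 → R0 = 3.03
x·lx·mx: 0, 1.22, 2.16, 0.69, 0.88, 1, 0.24, 0.28, 0 → Σ = 6.47
T = 6.47 / 3.03 = 2.135314… → 2.14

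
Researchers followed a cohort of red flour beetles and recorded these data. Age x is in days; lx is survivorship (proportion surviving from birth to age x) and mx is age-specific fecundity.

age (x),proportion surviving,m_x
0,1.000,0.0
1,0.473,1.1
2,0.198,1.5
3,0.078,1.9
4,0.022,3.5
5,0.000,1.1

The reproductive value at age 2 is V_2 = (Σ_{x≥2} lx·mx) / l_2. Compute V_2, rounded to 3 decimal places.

lx·mx for x ≥ 2: 0.297, 0.1482, 0.077, 0 → sum = 0.5222
V_2 = 0.5222 / l_2 = 0.5222 / 0.198 = 2.637374… → 2.637

2.637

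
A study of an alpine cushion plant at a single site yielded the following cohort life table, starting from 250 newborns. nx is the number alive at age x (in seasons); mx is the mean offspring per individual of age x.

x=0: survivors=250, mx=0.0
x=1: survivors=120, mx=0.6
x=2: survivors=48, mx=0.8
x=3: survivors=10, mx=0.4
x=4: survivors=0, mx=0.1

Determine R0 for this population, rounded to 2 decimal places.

lx = nx/n0 = nx/250: 1, 0.48, 0.192, 0.04, 0
lx·mx by age: 0, 0.288, 0.1536, 0.016, 0
R0 = Σ lx·mx = 0.4576 → 0.46

0.46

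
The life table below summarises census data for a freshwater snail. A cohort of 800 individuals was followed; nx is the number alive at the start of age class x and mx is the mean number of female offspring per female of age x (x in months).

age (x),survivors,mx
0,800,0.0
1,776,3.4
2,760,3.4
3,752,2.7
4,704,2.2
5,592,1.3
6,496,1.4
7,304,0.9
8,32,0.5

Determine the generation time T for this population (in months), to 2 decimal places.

lx = nx/n0 = nx/800: 1, 0.97, 0.95, 0.94, 0.88, 0.74, 0.62, 0.38, 0.04
lx·mx: 0, 3.298, 3.23, 2.538, 1.936, 0.962, 0.868, 0.342, 0.02 → R0 = 13.194
x·lx·mx: 0, 3.298, 6.46, 7.614, 7.744, 4.81, 5.208, 2.394, 0.16 → Σ = 37.688
T = 37.688 / 13.194 = 2.85645… → 2.86

2.86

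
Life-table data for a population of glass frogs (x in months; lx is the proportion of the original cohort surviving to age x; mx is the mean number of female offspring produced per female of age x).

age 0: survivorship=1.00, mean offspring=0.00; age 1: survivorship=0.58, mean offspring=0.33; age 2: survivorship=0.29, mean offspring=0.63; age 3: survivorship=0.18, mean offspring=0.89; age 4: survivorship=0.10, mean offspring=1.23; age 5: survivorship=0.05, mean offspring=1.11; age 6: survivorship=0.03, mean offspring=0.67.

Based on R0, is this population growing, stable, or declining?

declining

R0 = Σ lx·mx = 0 + 0.1914 + 0.1827 + 0.1602 + 0.123 + 0.0555 + 0.0201 = 0.7329
R0 < 1, so the population is declining.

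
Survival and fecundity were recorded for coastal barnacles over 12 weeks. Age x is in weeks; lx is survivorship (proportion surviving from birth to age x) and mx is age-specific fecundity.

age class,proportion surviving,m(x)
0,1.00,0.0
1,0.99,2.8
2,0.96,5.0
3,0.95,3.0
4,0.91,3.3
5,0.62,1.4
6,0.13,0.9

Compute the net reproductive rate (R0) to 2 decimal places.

14.41

lx·mx by age: 0, 2.772, 4.8, 2.85, 3.003, 0.868, 0.117
R0 = Σ lx·mx = 14.41 → 14.41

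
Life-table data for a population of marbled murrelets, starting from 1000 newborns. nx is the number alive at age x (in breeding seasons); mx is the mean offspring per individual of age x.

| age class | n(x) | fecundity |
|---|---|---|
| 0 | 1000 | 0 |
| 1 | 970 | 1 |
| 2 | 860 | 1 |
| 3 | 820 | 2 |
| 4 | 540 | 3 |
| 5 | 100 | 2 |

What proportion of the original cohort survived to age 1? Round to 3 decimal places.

0.970

l_1 = n_1/n_0 = 970/1000 = 0.97 → 0.970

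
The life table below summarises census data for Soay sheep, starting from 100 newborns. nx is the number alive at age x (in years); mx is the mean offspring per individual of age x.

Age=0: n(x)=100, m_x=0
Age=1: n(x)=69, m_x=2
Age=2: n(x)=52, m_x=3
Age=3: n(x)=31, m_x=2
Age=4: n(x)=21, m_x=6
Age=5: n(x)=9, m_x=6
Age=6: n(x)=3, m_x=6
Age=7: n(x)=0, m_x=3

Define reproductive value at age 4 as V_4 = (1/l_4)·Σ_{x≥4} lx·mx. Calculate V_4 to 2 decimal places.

9.43

lx = nx/n0 = nx/100: 1, 0.69, 0.52, 0.31, 0.21, 0.09, 0.03, 0
lx·mx for x ≥ 4: 1.26, 0.54, 0.18, 0 → sum = 1.98
V_4 = 1.98 / l_4 = 1.98 / 0.21 = 9.428571… → 9.43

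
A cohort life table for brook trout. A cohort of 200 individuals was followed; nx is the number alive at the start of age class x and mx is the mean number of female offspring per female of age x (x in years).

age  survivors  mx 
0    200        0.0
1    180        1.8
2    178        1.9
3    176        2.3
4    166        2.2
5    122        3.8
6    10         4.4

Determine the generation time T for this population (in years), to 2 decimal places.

lx = nx/n0 = nx/200: 1, 0.9, 0.89, 0.88, 0.83, 0.61, 0.05
lx·mx: 0, 1.62, 1.691, 2.024, 1.826, 2.318, 0.22 → R0 = 9.699
x·lx·mx: 0, 1.62, 3.382, 6.072, 7.304, 11.59, 1.32 → Σ = 31.288
T = 31.288 / 9.699 = 3.2259… → 3.23

3.23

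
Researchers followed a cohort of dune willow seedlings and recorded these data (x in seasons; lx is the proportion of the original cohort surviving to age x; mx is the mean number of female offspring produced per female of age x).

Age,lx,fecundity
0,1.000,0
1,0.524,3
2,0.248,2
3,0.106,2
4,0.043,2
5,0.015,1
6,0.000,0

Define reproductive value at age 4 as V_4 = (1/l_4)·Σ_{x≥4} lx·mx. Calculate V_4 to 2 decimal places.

2.35

lx·mx for x ≥ 4: 0.086, 0.015, 0 → sum = 0.101
V_4 = 0.101 / l_4 = 0.101 / 0.043 = 2.348837… → 2.35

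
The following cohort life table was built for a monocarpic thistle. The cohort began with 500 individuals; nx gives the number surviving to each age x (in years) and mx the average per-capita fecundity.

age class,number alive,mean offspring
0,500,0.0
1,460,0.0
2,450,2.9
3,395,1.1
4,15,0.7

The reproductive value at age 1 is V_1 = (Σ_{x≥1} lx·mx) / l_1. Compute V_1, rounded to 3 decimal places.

3.804

lx = nx/n0 = nx/500: 1, 0.92, 0.9, 0.79, 0.03
lx·mx for x ≥ 1: 0, 2.61, 0.869, 0.021 → sum = 3.5
V_1 = 3.5 / l_1 = 3.5 / 0.92 = 3.804348… → 3.804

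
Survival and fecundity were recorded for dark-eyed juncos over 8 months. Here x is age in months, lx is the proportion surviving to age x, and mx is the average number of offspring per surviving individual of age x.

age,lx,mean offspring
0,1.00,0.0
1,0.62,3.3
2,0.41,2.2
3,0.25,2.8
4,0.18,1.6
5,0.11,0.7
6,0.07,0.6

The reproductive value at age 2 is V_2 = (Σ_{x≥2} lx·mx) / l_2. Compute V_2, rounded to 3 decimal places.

4.900

lx·mx for x ≥ 2: 0.902, 0.7, 0.288, 0.077, 0.042 → sum = 2.009
V_2 = 2.009 / l_2 = 2.009 / 0.41 = 4.9 → 4.900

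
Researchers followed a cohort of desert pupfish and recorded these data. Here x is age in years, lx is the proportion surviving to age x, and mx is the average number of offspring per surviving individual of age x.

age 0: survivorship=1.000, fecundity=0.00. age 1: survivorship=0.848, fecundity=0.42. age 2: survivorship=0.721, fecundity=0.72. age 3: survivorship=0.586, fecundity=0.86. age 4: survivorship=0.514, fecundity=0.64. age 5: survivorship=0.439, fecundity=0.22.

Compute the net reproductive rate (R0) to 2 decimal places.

lx·mx by age: 0, 0.35616, 0.51912, 0.50396, 0.32896, 0.09658
R0 = Σ lx·mx = 1.80478 → 1.80

1.80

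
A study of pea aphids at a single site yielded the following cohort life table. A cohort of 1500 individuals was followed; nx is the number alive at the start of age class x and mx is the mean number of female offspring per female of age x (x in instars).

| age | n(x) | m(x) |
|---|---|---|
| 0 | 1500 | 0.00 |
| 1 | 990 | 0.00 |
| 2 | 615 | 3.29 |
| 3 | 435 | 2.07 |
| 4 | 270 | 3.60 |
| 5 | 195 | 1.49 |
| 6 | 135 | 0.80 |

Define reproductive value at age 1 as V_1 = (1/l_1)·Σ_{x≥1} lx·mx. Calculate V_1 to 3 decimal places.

4.338

lx = nx/n0 = nx/1500: 1, 0.66, 0.41, 0.29, 0.18, 0.13, 0.09
lx·mx for x ≥ 1: 0, 1.3489, 0.6003, 0.648, 0.1937, 0.072 → sum = 2.8629
V_1 = 2.8629 / l_1 = 2.8629 / 0.66 = 4.337727… → 4.338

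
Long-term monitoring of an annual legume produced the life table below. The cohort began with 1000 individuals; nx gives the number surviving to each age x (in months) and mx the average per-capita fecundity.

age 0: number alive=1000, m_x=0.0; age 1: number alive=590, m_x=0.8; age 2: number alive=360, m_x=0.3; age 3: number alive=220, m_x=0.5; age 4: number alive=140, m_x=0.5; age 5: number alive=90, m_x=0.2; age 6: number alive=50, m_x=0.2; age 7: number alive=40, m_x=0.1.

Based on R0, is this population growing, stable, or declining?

declining

lx = nx/n0 = nx/1000: 1, 0.59, 0.36, 0.22, 0.14, 0.09, 0.05, 0.04
R0 = Σ lx·mx = 0 + 0.472 + 0.108 + 0.11 + 0.07 + 0.018 + 0.01 + 0.004 = 0.792
R0 < 1, so the population is declining.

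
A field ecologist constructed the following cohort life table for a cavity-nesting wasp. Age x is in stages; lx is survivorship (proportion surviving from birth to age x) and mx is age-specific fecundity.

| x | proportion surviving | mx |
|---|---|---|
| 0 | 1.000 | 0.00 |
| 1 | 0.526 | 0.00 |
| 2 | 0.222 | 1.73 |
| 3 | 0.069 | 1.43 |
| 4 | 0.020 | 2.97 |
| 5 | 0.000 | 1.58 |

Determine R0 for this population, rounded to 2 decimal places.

lx·mx by age: 0, 0, 0.38406, 0.09867, 0.0594, 0
R0 = Σ lx·mx = 0.54213 → 0.54

0.54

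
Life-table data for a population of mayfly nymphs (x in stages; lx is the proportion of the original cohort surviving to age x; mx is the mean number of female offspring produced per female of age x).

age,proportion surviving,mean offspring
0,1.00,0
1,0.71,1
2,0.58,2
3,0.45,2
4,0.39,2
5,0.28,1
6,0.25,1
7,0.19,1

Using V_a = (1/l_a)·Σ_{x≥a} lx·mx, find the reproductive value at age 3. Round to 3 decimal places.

5.333

lx·mx for x ≥ 3: 0.9, 0.78, 0.28, 0.25, 0.19 → sum = 2.4
V_3 = 2.4 / l_3 = 2.4 / 0.45 = 5.333333… → 5.333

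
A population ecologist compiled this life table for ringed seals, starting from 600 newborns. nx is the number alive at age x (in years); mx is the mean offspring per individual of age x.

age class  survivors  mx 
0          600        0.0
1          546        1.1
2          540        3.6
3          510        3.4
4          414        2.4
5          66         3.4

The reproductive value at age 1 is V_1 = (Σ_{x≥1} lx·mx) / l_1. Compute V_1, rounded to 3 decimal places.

lx = nx/n0 = nx/600: 1, 0.91, 0.9, 0.85, 0.69, 0.11
lx·mx for x ≥ 1: 1.001, 3.24, 2.89, 1.656, 0.374 → sum = 9.161
V_1 = 9.161 / l_1 = 9.161 / 0.91 = 10.067033… → 10.067

10.067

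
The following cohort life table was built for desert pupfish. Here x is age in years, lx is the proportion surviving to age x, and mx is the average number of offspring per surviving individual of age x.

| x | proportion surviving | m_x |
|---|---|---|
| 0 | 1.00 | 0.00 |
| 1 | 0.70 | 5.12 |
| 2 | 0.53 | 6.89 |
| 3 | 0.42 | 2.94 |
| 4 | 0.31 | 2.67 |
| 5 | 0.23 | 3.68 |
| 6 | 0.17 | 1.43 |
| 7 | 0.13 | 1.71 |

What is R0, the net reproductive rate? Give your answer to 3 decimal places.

10.610

lx·mx by age: 0, 3.584, 3.6517, 1.2348, 0.8277, 0.8464, 0.2431, 0.2223
R0 = Σ lx·mx = 10.61 → 10.610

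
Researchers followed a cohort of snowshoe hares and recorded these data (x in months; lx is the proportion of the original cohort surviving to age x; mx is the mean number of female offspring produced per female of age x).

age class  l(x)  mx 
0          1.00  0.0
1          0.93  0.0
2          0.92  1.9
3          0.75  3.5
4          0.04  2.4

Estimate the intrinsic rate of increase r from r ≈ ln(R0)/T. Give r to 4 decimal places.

0.5692

R0 = Σ lx·mx = 0 + 0 + 1.748 + 2.625 + 0.096 = 4.469
Σ x·lx·mx = 11.755; T = 11.755/4.469 = 2.63034…
r ≈ ln(R0)/T = ln(4.469)/2.63034… = 0.56919… → 0.5692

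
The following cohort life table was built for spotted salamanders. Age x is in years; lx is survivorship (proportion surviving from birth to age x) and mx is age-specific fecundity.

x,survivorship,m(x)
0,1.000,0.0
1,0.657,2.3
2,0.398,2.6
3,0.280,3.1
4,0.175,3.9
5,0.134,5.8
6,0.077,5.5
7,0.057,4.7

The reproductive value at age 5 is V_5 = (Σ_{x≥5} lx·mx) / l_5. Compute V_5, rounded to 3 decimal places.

10.960

lx·mx for x ≥ 5: 0.7772, 0.4235, 0.2679 → sum = 1.4686
V_5 = 1.4686 / l_5 = 1.4686 / 0.134 = 10.959701… → 10.960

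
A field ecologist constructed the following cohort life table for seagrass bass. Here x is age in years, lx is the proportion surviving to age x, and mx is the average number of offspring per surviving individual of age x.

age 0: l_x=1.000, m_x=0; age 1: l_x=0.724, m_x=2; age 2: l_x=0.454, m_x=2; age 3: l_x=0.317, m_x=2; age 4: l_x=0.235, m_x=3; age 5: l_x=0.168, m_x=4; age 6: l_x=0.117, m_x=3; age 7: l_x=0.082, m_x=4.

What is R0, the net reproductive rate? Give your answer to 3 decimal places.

lx·mx by age: 0, 1.448, 0.908, 0.634, 0.705, 0.672, 0.351, 0.328
R0 = Σ lx·mx = 5.046 → 5.046

5.046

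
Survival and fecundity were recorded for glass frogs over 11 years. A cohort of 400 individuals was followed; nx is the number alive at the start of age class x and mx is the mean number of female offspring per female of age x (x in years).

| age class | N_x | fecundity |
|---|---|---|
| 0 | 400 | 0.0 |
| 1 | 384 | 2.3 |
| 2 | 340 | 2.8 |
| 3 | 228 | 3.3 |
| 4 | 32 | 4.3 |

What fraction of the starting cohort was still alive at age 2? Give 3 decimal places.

l_2 = n_2/n_0 = 340/400 = 0.85 → 0.850

0.850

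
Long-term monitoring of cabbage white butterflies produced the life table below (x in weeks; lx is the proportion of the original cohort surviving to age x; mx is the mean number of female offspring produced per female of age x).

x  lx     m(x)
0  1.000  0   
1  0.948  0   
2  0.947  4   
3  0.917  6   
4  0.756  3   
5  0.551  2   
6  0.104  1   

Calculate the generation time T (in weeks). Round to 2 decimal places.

lx·mx: 0, 0, 3.788, 5.502, 2.268, 1.102, 0.104 → R0 = 12.764
x·lx·mx: 0, 0, 7.576, 16.506, 9.072, 5.51, 0.624 → Σ = 39.288
T = 39.288 / 12.764 = 3.078032… → 3.08

3.08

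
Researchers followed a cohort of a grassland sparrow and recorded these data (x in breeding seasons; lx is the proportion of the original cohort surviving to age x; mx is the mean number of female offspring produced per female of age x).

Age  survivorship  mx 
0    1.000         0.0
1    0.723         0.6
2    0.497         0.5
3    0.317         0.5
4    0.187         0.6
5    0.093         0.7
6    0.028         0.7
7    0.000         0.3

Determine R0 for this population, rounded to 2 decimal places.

1.04

lx·mx by age: 0, 0.4338, 0.2485, 0.1585, 0.1122, 0.0651, 0.0196, 0
R0 = Σ lx·mx = 1.0377 → 1.04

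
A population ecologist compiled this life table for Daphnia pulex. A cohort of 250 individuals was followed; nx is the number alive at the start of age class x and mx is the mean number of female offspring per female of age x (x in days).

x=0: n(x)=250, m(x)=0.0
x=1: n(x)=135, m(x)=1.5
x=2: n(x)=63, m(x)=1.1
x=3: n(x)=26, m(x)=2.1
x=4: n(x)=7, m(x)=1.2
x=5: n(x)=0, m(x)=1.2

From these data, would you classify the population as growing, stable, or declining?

lx = nx/n0 = nx/250: 1, 0.54, 0.252, 0.104, 0.028, 0
R0 = Σ lx·mx = 0 + 0.81 + 0.2772 + 0.2184 + 0.0336 + 0 = 1.3392
R0 > 1, so the population is growing.

growing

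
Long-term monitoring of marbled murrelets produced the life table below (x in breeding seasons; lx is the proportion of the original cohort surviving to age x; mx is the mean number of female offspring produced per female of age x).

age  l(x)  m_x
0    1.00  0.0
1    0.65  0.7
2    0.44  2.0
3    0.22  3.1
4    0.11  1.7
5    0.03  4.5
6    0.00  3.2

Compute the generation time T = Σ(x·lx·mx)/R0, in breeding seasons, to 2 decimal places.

2.43

lx·mx: 0, 0.455, 0.88, 0.682, 0.187, 0.135, 0 → R0 = 2.339
x·lx·mx: 0, 0.455, 1.76, 2.046, 0.748, 0.675, 0 → Σ = 5.684
T = 5.684 / 2.339 = 2.430098… → 2.43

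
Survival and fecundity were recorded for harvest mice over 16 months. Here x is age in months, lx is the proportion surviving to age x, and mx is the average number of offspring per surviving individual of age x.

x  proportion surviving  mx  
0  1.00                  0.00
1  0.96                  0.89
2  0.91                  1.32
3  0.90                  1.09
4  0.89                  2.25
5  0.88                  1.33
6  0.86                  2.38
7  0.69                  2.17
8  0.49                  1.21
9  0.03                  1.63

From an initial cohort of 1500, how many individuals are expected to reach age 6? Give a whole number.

Expected survivors = N0 · l_6 = 1500 × 0.86 = 1290 → 1290

1290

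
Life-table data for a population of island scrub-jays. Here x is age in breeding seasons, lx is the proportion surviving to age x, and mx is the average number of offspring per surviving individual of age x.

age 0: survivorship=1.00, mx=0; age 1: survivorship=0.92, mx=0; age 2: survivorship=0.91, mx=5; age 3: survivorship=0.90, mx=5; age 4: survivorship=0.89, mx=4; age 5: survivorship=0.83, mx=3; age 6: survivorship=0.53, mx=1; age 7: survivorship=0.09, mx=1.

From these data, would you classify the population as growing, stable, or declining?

growing

R0 = Σ lx·mx = 0 + 0 + 4.55 + 4.5 + 3.56 + 2.49 + 0.53 + 0.09 = 15.72
R0 > 1, so the population is growing.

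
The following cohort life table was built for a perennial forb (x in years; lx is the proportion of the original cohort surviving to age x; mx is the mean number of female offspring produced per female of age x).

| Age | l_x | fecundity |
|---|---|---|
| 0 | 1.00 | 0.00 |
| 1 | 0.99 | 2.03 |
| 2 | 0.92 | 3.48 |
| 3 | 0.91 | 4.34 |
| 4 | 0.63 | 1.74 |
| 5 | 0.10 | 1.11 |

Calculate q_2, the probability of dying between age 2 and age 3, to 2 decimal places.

0.01

q_2 = (l_2 − l_3) / l_2 = (0.92 − 0.91) / 0.92
     = 0.01 / 0.92 = 0.01087… → 0.01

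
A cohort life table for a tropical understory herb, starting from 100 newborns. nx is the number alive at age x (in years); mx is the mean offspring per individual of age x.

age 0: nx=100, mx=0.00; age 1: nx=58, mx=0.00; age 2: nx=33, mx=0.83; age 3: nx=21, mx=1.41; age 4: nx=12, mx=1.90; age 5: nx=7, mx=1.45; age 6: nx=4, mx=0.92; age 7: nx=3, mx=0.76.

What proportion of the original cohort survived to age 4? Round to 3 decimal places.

l_4 = n_4/n_0 = 12/100 = 0.12 → 0.120

0.120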